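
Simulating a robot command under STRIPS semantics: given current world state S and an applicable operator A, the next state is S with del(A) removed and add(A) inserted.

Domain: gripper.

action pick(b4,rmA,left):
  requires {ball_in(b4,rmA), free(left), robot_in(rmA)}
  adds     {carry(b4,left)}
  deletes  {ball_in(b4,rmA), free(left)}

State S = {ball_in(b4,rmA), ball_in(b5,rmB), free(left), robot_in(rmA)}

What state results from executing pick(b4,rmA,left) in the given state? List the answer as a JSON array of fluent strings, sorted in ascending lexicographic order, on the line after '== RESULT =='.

Progress:
  pre ⊆ S: {ball_in(b4,rmA), free(left), robot_in(rmA)} ⊆ S  — applicable
  S \ del = {ball_in(b5,rmB), robot_in(rmA)}
  ∪ add   = {ball_in(b5,rmB), carry(b4,left), robot_in(rmA)}

== RESULT ==
["ball_in(b5,rmB)", "carry(b4,left)", "robot_in(rmA)"]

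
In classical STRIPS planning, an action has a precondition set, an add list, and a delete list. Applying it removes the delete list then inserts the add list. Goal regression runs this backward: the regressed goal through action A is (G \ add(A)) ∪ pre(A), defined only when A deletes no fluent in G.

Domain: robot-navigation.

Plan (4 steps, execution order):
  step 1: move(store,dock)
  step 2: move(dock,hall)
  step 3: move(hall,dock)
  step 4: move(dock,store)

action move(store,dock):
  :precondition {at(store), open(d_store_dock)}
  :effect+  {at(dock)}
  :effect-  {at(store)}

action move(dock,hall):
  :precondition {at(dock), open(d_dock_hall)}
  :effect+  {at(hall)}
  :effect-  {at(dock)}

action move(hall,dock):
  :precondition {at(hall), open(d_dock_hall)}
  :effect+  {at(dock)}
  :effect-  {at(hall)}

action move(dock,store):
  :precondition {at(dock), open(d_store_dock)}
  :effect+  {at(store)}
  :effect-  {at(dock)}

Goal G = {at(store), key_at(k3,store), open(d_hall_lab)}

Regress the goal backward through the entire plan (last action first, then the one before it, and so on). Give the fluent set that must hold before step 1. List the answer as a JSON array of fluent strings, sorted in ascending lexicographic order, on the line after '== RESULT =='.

Regress step by step:
  through step 4 (move(dock,store)): drop {at(store)}, keep {key_at(k3,store), open(d_hall_lab)}, require {at(dock), open(d_store_dock)}
    → {at(dock), key_at(k3,store), open(d_hall_lab), open(d_store_dock)}
  through step 3 (move(hall,dock)): drop {at(dock)}, keep {key_at(k3,store), open(d_hall_lab), open(d_store_dock)}, require {at(hall), open(d_dock_hall)}
    → {at(hall), key_at(k3,store), open(d_dock_hall), open(d_hall_lab), open(d_store_dock)}
  through step 2 (move(dock,hall)): drop {at(hall)}, keep {key_at(k3,store), open(d_dock_hall), open(d_hall_lab), open(d_store_dock)}, require {at(dock), open(d_dock_hall)}
    → {at(dock), key_at(k3,store), open(d_dock_hall), open(d_hall_lab), open(d_store_dock)}
  through step 1 (move(store,dock)): drop {at(dock)}, keep {key_at(k3,store), open(d_dock_hall), open(d_hall_lab), open(d_store_dock)}, require {at(store), open(d_store_dock)}
    → {at(store), key_at(k3,store), open(d_dock_hall), open(d_hall_lab), open(d_store_dock)}

== RESULT ==
["at(store)", "key_at(k3,store)", "open(d_dock_hall)", "open(d_hall_lab)", "open(d_store_dock)"]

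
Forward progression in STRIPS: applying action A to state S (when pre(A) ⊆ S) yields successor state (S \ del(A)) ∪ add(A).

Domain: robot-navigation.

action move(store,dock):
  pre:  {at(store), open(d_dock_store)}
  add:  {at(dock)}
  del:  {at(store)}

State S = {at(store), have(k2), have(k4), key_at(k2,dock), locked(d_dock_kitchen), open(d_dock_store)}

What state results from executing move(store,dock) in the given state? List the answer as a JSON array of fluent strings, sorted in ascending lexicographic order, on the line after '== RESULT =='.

Progress:
  pre ⊆ S: {at(store), open(d_dock_store)} ⊆ S  — applicable
  S \ del = {have(k2), have(k4), key_at(k2,dock), locked(d_dock_kitchen), open(d_dock_store)}
  ∪ add   = {at(dock), have(k2), have(k4), key_at(k2,dock), locked(d_dock_kitchen), open(d_dock_store)}

== RESULT ==
["at(dock)", "have(k2)", "have(k4)", "key_at(k2,dock)", "locked(d_dock_kitchen)", "open(d_dock_store)"]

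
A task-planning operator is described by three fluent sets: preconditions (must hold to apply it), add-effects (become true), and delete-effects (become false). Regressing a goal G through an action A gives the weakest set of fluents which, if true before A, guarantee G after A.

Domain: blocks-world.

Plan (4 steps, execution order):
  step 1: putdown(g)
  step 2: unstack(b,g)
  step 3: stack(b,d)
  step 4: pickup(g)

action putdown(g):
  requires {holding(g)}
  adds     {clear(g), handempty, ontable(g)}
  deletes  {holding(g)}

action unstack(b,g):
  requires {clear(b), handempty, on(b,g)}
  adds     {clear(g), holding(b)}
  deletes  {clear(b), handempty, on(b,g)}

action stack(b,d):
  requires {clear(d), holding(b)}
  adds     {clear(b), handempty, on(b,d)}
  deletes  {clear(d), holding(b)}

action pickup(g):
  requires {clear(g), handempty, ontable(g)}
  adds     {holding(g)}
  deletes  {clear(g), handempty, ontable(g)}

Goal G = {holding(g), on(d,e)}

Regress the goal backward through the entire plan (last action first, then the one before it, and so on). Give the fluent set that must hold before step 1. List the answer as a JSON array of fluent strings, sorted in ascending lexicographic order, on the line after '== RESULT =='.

Regress step by step:
  through step 4 (pickup(g)): drop {holding(g)}, keep {on(d,e)}, require {clear(g), handempty, ontable(g)}
    → {clear(g), handempty, on(d,e), ontable(g)}
  through step 3 (stack(b,d)): drop {handempty}, keep {clear(g), on(d,e), ontable(g)}, require {clear(d), holding(b)}
    → {clear(d), clear(g), holding(b), on(d,e), ontable(g)}
  through step 2 (unstack(b,g)): drop {clear(g), holding(b)}, keep {clear(d), on(d,e), ontable(g)}, require {clear(b), handempty, on(b,g)}
    → {clear(b), clear(d), handempty, on(b,g), on(d,e), ontable(g)}
  through step 1 (putdown(g)): drop {handempty, ontable(g)}, keep {clear(b), clear(d), on(b,g), on(d,e)}, require {holding(g)}
    → {clear(b), clear(d), holding(g), on(b,g), on(d,e)}

== RESULT ==
["clear(b)", "clear(d)", "holding(g)", "on(b,g)", "on(d,e)"]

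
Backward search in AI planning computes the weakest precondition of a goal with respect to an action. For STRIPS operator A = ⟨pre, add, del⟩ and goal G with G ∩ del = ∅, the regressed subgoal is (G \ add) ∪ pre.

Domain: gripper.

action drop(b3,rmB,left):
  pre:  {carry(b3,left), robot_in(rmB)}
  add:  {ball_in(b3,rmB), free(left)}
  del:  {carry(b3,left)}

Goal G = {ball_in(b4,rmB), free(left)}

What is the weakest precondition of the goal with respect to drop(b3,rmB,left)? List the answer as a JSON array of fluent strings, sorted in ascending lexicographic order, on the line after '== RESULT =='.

Regress:
  G ∩ del = {}  (empty — regression defined)
  G \ add = {ball_in(b4,rmB), free(left)} \ {ball_in(b3,rmB), free(left)} = {ball_in(b4,rmB)}
  ∪ pre   = {ball_in(b4,rmB)} ∪ {carry(b3,left), robot_in(rmB)}
          = {ball_in(b4,rmB), carry(b3,left), robot_in(rmB)}

== RESULT ==
["ball_in(b4,rmB)", "carry(b3,left)", "robot_in(rmB)"]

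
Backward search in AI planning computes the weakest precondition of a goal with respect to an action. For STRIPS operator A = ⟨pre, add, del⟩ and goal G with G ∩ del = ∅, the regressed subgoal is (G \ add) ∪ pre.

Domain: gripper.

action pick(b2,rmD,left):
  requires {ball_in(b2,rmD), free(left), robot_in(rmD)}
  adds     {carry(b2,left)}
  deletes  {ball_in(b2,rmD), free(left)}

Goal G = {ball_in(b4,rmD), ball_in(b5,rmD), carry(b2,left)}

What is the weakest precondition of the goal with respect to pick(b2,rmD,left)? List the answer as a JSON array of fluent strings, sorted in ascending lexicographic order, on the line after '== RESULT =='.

Compute (G \ add) ∪ pre:
  G ∩ del = {}  (empty — regression defined)
  G \ add = {ball_in(b4,rmD), ball_in(b5,rmD), carry(b2,left)} \ {carry(b2,left)} = {ball_in(b4,rmD), ball_in(b5,rmD)}
  ∪ pre   = {ball_in(b4,rmD), ball_in(b5,rmD)} ∪ {ball_in(b2,rmD), free(left), robot_in(rmD)}
          = {ball_in(b2,rmD), ball_in(b4,rmD), ball_in(b5,rmD), free(left), robot_in(rmD)}

== RESULT ==
["ball_in(b2,rmD)", "ball_in(b4,rmD)", "ball_in(b5,rmD)", "free(left)", "robot_in(rmD)"]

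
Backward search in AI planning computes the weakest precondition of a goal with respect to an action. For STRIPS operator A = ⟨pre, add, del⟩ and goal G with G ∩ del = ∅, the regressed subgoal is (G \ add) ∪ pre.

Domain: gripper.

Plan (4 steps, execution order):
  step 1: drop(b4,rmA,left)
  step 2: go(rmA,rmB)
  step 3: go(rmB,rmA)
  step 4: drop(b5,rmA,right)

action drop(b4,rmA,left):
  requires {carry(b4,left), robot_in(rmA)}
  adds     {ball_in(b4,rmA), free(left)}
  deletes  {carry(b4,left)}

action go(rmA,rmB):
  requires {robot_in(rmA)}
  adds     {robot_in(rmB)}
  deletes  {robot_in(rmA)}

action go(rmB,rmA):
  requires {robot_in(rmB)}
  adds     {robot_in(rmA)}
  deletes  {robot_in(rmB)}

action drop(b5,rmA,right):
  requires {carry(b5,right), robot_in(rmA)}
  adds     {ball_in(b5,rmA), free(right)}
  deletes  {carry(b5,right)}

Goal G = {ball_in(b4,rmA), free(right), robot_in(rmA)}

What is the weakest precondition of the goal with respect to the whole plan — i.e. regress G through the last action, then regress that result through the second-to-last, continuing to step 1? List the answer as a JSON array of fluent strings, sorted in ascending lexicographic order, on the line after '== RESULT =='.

Regress step by step:
  through step 4 (drop(b5,rmA,right)): drop {free(right)}, keep {ball_in(b4,rmA), robot_in(rmA)}, require {carry(b5,right), robot_in(rmA)}
    → {ball_in(b4,rmA), carry(b5,right), robot_in(rmA)}
  through step 3 (go(rmB,rmA)): drop {robot_in(rmA)}, keep {ball_in(b4,rmA), carry(b5,right)}, require {robot_in(rmB)}
    → {ball_in(b4,rmA), carry(b5,right), robot_in(rmB)}
  through step 2 (go(rmA,rmB)): drop {robot_in(rmB)}, keep {ball_in(b4,rmA), carry(b5,right)}, require {robot_in(rmA)}
    → {ball_in(b4,rmA), carry(b5,right), robot_in(rmA)}
  through step 1 (drop(b4,rmA,left)): drop {ball_in(b4,rmA)}, keep {carry(b5,right), robot_in(rmA)}, require {carry(b4,left), robot_in(rmA)}
    → {carry(b4,left), carry(b5,right), robot_in(rmA)}

== RESULT ==
["carry(b4,left)", "carry(b5,right)", "robot_in(rmA)"]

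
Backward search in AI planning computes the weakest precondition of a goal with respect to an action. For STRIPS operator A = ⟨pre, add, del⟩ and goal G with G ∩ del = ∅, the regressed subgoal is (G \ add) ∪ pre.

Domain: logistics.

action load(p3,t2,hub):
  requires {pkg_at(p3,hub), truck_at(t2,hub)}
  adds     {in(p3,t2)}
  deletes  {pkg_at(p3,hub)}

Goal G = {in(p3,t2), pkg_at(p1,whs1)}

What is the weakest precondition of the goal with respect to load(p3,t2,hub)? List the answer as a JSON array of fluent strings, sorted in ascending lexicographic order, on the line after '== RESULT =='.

Compute (G \ add) ∪ pre:
  G ∩ del = {}  (empty — regression defined)
  G \ add = {in(p3,t2), pkg_at(p1,whs1)} \ {in(p3,t2)} = {pkg_at(p1,whs1)}
  ∪ pre   = {pkg_at(p1,whs1)} ∪ {pkg_at(p3,hub), truck_at(t2,hub)}
          = {pkg_at(p1,whs1), pkg_at(p3,hub), truck_at(t2,hub)}

== RESULT ==
["pkg_at(p1,whs1)", "pkg_at(p3,hub)", "truck_at(t2,hub)"]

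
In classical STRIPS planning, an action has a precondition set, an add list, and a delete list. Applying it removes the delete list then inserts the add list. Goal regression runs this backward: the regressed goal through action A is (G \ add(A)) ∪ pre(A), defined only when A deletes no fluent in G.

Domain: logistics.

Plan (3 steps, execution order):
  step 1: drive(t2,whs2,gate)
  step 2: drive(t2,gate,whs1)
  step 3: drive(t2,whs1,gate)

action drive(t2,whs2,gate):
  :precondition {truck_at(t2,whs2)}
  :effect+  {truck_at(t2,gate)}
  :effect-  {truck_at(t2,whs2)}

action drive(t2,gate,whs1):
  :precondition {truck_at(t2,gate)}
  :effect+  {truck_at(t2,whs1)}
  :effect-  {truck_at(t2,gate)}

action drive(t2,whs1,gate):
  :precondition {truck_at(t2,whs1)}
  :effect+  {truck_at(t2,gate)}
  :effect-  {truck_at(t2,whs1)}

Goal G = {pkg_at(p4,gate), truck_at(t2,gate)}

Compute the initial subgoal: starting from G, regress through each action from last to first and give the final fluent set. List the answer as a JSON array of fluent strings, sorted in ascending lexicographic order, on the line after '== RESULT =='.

Regress step by step:
  through step 3 (drive(t2,whs1,gate)): drop {truck_at(t2,gate)}, keep {pkg_at(p4,gate)}, require {truck_at(t2,whs1)}
    → {pkg_at(p4,gate), truck_at(t2,whs1)}
  through step 2 (drive(t2,gate,whs1)): drop {truck_at(t2,whs1)}, keep {pkg_at(p4,gate)}, require {truck_at(t2,gate)}
    → {pkg_at(p4,gate), truck_at(t2,gate)}
  through step 1 (drive(t2,whs2,gate)): drop {truck_at(t2,gate)}, keep {pkg_at(p4,gate)}, require {truck_at(t2,whs2)}
    → {pkg_at(p4,gate), truck_at(t2,whs2)}

== RESULT ==
["pkg_at(p4,gate)", "truck_at(t2,whs2)"]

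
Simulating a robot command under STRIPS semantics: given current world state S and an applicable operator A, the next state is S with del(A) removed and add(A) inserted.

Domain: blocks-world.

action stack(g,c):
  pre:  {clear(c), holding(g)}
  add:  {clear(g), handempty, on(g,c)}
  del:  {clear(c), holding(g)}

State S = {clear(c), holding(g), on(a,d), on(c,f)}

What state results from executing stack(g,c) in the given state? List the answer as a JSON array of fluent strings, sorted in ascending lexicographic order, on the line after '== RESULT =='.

Progress:
  pre ⊆ S: {clear(c), holding(g)} ⊆ S  — applicable
  S \ del = {on(a,d), on(c,f)}
  ∪ add   = {clear(g), handempty, on(a,d), on(c,f), on(g,c)}

== RESULT ==
["clear(g)", "handempty", "on(a,d)", "on(c,f)", "on(g,c)"]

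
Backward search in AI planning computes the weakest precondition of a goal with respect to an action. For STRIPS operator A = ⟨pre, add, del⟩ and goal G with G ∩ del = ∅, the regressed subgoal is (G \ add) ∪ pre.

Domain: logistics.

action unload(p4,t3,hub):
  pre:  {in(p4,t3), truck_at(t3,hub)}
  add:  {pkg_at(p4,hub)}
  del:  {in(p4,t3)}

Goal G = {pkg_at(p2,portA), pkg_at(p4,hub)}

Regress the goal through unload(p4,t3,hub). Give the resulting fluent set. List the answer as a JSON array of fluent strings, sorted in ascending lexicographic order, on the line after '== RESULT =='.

Regress:
  G ∩ del = {}  (empty — regression defined)
  G \ add = {pkg_at(p2,portA), pkg_at(p4,hub)} \ {pkg_at(p4,hub)} = {pkg_at(p2,portA)}
  ∪ pre   = {pkg_at(p2,portA)} ∪ {in(p4,t3), truck_at(t3,hub)}
          = {in(p4,t3), pkg_at(p2,portA), truck_at(t3,hub)}

== RESULT ==
["in(p4,t3)", "pkg_at(p2,portA)", "truck_at(t3,hub)"]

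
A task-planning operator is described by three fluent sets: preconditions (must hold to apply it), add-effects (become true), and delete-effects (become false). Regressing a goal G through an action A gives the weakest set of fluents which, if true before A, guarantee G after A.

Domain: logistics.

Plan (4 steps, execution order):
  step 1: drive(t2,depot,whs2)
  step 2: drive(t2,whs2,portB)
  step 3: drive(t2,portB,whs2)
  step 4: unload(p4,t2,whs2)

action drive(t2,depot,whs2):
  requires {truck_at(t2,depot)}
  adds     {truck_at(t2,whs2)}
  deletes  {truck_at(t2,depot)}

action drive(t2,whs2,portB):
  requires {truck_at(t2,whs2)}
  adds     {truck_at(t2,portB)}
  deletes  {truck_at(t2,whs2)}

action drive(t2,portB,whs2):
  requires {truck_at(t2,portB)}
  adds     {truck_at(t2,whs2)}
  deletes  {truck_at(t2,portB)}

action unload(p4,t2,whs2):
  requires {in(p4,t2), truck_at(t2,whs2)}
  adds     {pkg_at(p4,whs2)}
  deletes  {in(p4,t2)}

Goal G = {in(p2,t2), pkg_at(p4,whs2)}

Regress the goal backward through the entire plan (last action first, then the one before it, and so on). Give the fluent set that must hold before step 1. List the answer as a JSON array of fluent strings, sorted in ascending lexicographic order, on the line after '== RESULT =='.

Work backward from the goal:
  through step 4 (unload(p4,t2,whs2)): drop {pkg_at(p4,whs2)}, keep {in(p2,t2)}, require {in(p4,t2), truck_at(t2,whs2)}
    → {in(p2,t2), in(p4,t2), truck_at(t2,whs2)}
  through step 3 (drive(t2,portB,whs2)): drop {truck_at(t2,whs2)}, keep {in(p2,t2), in(p4,t2)}, require {truck_at(t2,portB)}
    → {in(p2,t2), in(p4,t2), truck_at(t2,portB)}
  through step 2 (drive(t2,whs2,portB)): drop {truck_at(t2,portB)}, keep {in(p2,t2), in(p4,t2)}, require {truck_at(t2,whs2)}
    → {in(p2,t2), in(p4,t2), truck_at(t2,whs2)}
  through step 1 (drive(t2,depot,whs2)): drop {truck_at(t2,whs2)}, keep {in(p2,t2), in(p4,t2)}, require {truck_at(t2,depot)}
    → {in(p2,t2), in(p4,t2), truck_at(t2,depot)}

== RESULT ==
["in(p2,t2)", "in(p4,t2)", "truck_at(t2,depot)"]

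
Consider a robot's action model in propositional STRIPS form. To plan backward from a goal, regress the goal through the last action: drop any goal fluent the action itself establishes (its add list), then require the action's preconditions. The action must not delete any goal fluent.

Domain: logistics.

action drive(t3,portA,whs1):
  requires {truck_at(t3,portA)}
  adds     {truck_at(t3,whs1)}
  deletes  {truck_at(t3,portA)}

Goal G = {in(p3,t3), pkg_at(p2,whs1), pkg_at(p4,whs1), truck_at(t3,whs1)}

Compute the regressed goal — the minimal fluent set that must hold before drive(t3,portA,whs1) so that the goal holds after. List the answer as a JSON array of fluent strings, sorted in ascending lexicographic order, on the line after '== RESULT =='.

Compute (G \ add) ∪ pre:
  G ∩ del = {}  (empty — regression defined)
  G \ add = {in(p3,t3), pkg_at(p2,whs1), pkg_at(p4,whs1), truck_at(t3,whs1)} \ {truck_at(t3,whs1)} = {in(p3,t3), pkg_at(p2,whs1), pkg_at(p4,whs1)}
  ∪ pre   = {in(p3,t3), pkg_at(p2,whs1), pkg_at(p4,whs1)} ∪ {truck_at(t3,portA)}
          = {in(p3,t3), pkg_at(p2,whs1), pkg_at(p4,whs1), truck_at(t3,portA)}

== RESULT ==
["in(p3,t3)", "pkg_at(p2,whs1)", "pkg_at(p4,whs1)", "truck_at(t3,portA)"]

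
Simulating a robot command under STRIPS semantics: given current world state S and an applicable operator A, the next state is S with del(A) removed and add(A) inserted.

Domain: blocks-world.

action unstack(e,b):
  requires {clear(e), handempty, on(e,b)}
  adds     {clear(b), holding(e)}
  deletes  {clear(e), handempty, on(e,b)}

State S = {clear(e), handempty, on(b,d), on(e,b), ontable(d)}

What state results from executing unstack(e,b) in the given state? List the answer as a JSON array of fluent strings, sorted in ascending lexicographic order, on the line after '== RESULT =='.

Progress:
  pre ⊆ S: {clear(e), handempty, on(e,b)} ⊆ S  — applicable
  S \ del = {on(b,d), ontable(d)}
  ∪ add   = {clear(b), holding(e), on(b,d), ontable(d)}

== RESULT ==
["clear(b)", "holding(e)", "on(b,d)", "ontable(d)"]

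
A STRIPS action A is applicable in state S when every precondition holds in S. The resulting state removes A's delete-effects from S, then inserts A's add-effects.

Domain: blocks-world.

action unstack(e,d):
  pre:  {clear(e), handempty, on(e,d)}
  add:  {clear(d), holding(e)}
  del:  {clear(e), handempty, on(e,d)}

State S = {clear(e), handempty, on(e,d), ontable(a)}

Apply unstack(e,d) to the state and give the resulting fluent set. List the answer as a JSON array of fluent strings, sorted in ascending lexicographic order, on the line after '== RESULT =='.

Compute (S \ del) ∪ add:
  pre ⊆ S: {clear(e), handempty, on(e,d)} ⊆ S  — applicable
  S \ del = {ontable(a)}
  ∪ add   = {clear(d), holding(e), ontable(a)}

== RESULT ==
["clear(d)", "holding(e)", "ontable(a)"]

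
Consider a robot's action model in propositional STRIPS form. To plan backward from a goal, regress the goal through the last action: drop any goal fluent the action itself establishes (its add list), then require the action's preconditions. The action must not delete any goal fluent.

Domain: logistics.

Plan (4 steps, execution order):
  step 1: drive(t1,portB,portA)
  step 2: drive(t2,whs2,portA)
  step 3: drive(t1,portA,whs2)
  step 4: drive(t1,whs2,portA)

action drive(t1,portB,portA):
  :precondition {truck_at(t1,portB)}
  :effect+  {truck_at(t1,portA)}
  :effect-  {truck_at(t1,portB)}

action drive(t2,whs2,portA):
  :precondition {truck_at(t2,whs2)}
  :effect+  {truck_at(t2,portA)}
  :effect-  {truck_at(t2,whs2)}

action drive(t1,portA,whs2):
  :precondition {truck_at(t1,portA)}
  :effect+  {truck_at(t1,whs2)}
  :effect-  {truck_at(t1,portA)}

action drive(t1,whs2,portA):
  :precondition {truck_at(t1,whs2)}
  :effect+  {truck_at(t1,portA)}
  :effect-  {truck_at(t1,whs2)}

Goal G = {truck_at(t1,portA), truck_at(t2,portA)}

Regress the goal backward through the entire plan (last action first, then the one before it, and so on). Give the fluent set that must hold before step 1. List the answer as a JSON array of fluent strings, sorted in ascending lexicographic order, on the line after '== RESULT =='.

Work backward from the goal:
  through step 4 (drive(t1,whs2,portA)): drop {truck_at(t1,portA)}, keep {truck_at(t2,portA)}, require {truck_at(t1,whs2)}
    → {truck_at(t1,whs2), truck_at(t2,portA)}
  through step 3 (drive(t1,portA,whs2)): drop {truck_at(t1,whs2)}, keep {truck_at(t2,portA)}, require {truck_at(t1,portA)}
    → {truck_at(t1,portA), truck_at(t2,portA)}
  through step 2 (drive(t2,whs2,portA)): drop {truck_at(t2,portA)}, keep {truck_at(t1,portA)}, require {truck_at(t2,whs2)}
    → {truck_at(t1,portA), truck_at(t2,whs2)}
  through step 1 (drive(t1,portB,portA)): drop {truck_at(t1,portA)}, keep {truck_at(t2,whs2)}, require {truck_at(t1,portB)}
    → {truck_at(t1,portB), truck_at(t2,whs2)}

== RESULT ==
["truck_at(t1,portB)", "truck_at(t2,whs2)"]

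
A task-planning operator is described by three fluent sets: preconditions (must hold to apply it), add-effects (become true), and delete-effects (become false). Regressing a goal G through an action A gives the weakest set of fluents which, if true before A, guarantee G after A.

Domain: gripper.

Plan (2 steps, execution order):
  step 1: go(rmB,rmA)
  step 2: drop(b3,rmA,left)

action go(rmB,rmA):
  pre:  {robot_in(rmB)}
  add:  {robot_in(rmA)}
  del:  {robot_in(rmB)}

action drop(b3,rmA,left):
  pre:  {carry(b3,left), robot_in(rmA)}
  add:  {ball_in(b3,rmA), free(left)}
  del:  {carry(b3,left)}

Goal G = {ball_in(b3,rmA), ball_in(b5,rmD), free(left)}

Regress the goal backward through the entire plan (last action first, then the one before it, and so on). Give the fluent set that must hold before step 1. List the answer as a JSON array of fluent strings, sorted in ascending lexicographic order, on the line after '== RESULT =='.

Work backward from the goal:
  through step 2 (drop(b3,rmA,left)): drop {ball_in(b3,rmA), free(left)}, keep {ball_in(b5,rmD)}, require {carry(b3,left), robot_in(rmA)}
    → {ball_in(b5,rmD), carry(b3,left), robot_in(rmA)}
  through step 1 (go(rmB,rmA)): drop {robot_in(rmA)}, keep {ball_in(b5,rmD), carry(b3,left)}, require {robot_in(rmB)}
    → {ball_in(b5,rmD), carry(b3,left), robot_in(rmB)}

== RESULT ==
["ball_in(b5,rmD)", "carry(b3,left)", "robot_in(rmB)"]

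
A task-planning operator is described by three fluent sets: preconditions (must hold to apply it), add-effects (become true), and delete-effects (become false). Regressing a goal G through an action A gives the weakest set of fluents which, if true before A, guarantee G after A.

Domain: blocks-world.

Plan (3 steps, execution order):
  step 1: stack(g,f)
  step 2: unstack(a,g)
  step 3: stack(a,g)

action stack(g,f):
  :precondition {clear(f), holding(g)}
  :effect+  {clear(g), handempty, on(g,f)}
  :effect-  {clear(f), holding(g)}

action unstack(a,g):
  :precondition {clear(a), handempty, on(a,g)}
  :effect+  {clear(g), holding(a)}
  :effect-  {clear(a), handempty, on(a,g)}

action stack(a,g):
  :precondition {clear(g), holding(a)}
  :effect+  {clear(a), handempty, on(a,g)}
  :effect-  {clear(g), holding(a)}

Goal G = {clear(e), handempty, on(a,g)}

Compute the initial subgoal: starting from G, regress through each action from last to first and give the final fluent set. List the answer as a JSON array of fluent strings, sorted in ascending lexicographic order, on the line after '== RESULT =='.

Work backward from the goal:
  through step 3 (stack(a,g)): drop {handempty, on(a,g)}, keep {clear(e)}, require {clear(g), holding(a)}
    → {clear(e), clear(g), holding(a)}
  through step 2 (unstack(a,g)): drop {clear(g), holding(a)}, keep {clear(e)}, require {clear(a), handempty, on(a,g)}
    → {clear(a), clear(e), handempty, on(a,g)}
  through step 1 (stack(g,f)): drop {handempty}, keep {clear(a), clear(e), on(a,g)}, require {clear(f), holding(g)}
    → {clear(a), clear(e), clear(f), holding(g), on(a,g)}

== RESULT ==
["clear(a)", "clear(e)", "clear(f)", "holding(g)", "on(a,g)"]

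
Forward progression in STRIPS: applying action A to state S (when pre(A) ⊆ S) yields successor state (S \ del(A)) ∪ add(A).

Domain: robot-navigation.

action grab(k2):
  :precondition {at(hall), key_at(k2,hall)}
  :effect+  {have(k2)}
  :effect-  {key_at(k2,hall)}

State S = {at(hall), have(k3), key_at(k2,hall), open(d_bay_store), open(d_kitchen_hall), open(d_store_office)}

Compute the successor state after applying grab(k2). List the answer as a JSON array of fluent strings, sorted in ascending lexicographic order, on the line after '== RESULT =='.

Compute (S \ del) ∪ add:
  pre ⊆ S: {at(hall), key_at(k2,hall)} ⊆ S  — applicable
  S \ del = {at(hall), have(k3), open(d_bay_store), open(d_kitchen_hall), open(d_store_office)}
  ∪ add   = {at(hall), have(k2), have(k3), open(d_bay_store), open(d_kitchen_hall), open(d_store_office)}

== RESULT ==
["at(hall)", "have(k2)", "have(k3)", "open(d_bay_store)", "open(d_kitchen_hall)", "open(d_store_office)"]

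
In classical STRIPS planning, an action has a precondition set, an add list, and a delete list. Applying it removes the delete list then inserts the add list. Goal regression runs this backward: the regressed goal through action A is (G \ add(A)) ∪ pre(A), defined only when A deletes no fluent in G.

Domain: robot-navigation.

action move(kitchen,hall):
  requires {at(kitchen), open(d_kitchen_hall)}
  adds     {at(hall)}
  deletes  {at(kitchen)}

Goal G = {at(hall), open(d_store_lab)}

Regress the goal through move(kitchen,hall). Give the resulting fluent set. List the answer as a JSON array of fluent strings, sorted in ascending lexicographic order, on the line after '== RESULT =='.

Regress:
  G ∩ del = {}  (empty — regression defined)
  G \ add = {at(hall), open(d_store_lab)} \ {at(hall)} = {open(d_store_lab)}
  ∪ pre   = {open(d_store_lab)} ∪ {at(kitchen), open(d_kitchen_hall)}
          = {at(kitchen), open(d_kitchen_hall), open(d_store_lab)}

== RESULT ==
["at(kitchen)", "open(d_kitchen_hall)", "open(d_store_lab)"]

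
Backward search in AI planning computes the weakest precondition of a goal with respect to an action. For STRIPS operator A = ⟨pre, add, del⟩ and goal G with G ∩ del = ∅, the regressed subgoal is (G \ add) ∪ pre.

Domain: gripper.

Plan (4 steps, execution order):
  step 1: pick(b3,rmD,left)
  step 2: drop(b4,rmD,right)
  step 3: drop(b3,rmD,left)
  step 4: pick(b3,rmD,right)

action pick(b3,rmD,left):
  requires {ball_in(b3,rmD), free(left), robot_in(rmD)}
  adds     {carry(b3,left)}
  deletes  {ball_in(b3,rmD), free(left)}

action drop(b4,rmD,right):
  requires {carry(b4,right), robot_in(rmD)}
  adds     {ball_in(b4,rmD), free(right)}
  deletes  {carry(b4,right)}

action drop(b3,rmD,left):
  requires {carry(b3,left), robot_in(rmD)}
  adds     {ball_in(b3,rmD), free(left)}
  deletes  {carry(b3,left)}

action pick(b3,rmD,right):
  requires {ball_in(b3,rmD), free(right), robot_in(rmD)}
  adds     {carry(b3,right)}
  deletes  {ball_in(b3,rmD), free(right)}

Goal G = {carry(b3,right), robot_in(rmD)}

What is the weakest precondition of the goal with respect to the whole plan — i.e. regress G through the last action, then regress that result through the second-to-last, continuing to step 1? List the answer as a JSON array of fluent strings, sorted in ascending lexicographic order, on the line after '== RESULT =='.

Work backward from the goal:
  through step 4 (pick(b3,rmD,right)): drop {carry(b3,right)}, keep {robot_in(rmD)}, require {ball_in(b3,rmD), free(right), robot_in(rmD)}
    → {ball_in(b3,rmD), free(right), robot_in(rmD)}
  through step 3 (drop(b3,rmD,left)): drop {ball_in(b3,rmD)}, keep {free(right), robot_in(rmD)}, require {carry(b3,left), robot_in(rmD)}
    → {carry(b3,left), free(right), robot_in(rmD)}
  through step 2 (drop(b4,rmD,right)): drop {free(right)}, keep {carry(b3,left), robot_in(rmD)}, require {carry(b4,right), robot_in(rmD)}
    → {carry(b3,left), carry(b4,right), robot_in(rmD)}
  through step 1 (pick(b3,rmD,left)): drop {carry(b3,left)}, keep {carry(b4,right), robot_in(rmD)}, require {ball_in(b3,rmD), free(left), robot_in(rmD)}
    → {ball_in(b3,rmD), carry(b4,right), free(left), robot_in(rmD)}

== RESULT ==
["ball_in(b3,rmD)", "carry(b4,right)", "free(left)", "robot_in(rmD)"]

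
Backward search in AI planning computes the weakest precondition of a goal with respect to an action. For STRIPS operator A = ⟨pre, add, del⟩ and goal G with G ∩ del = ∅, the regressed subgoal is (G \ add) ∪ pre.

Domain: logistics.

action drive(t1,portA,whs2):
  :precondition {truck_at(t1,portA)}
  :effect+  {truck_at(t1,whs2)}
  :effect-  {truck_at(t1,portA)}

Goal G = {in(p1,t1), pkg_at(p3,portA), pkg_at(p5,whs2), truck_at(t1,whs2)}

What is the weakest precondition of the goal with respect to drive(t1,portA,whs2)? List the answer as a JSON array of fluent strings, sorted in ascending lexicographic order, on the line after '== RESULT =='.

Compute (G \ add) ∪ pre:
  G ∩ del = {}  (empty — regression defined)
  G \ add = {in(p1,t1), pkg_at(p3,portA), pkg_at(p5,whs2), truck_at(t1,whs2)} \ {truck_at(t1,whs2)} = {in(p1,t1), pkg_at(p3,portA), pkg_at(p5,whs2)}
  ∪ pre   = {in(p1,t1), pkg_at(p3,portA), pkg_at(p5,whs2)} ∪ {truck_at(t1,portA)}
          = {in(p1,t1), pkg_at(p3,portA), pkg_at(p5,whs2), truck_at(t1,portA)}

== RESULT ==
["in(p1,t1)", "pkg_at(p3,portA)", "pkg_at(p5,whs2)", "truck_at(t1,portA)"]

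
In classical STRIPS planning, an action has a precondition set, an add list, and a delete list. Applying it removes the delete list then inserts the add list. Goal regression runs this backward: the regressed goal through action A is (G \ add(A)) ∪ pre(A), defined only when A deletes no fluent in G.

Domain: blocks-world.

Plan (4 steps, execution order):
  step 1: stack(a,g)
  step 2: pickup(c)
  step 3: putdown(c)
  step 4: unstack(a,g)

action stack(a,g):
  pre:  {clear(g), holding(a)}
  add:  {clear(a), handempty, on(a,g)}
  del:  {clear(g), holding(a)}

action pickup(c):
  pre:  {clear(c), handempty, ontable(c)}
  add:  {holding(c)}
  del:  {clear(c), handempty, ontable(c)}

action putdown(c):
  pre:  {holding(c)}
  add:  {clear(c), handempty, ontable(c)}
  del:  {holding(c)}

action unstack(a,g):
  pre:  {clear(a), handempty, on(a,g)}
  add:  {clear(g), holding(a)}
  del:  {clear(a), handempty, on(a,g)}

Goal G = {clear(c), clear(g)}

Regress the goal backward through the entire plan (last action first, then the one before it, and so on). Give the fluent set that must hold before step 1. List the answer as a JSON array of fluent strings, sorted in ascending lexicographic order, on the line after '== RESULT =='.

Work backward from the goal:
  through step 4 (unstack(a,g)): drop {clear(g)}, keep {clear(c)}, require {clear(a), handempty, on(a,g)}
    → {clear(a), clear(c), handempty, on(a,g)}
  through step 3 (putdown(c)): drop {clear(c), handempty}, keep {clear(a), on(a,g)}, require {holding(c)}
    → {clear(a), holding(c), on(a,g)}
  through step 2 (pickup(c)): drop {holding(c)}, keep {clear(a), on(a,g)}, require {clear(c), handempty, ontable(c)}
    → {clear(a), clear(c), handempty, on(a,g), ontable(c)}
  through step 1 (stack(a,g)): drop {clear(a), handempty, on(a,g)}, keep {clear(c), ontable(c)}, require {clear(g), holding(a)}
    → {clear(c), clear(g), holding(a), ontable(c)}

== RESULT ==
["clear(c)", "clear(g)", "holding(a)", "ontable(c)"]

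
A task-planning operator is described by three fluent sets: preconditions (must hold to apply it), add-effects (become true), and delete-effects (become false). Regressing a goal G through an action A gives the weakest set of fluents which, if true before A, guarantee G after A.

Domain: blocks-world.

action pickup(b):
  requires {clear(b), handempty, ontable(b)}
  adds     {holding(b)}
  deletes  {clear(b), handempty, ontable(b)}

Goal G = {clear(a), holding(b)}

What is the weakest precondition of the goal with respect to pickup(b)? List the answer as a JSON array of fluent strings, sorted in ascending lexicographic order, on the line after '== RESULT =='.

Compute (G \ add) ∪ pre:
  G ∩ del = {}  (empty — regression defined)
  G \ add = {clear(a), holding(b)} \ {holding(b)} = {clear(a)}
  ∪ pre   = {clear(a)} ∪ {clear(b), handempty, ontable(b)}
          = {clear(a), clear(b), handempty, ontable(b)}

== RESULT ==
["clear(a)", "clear(b)", "handempty", "ontable(b)"]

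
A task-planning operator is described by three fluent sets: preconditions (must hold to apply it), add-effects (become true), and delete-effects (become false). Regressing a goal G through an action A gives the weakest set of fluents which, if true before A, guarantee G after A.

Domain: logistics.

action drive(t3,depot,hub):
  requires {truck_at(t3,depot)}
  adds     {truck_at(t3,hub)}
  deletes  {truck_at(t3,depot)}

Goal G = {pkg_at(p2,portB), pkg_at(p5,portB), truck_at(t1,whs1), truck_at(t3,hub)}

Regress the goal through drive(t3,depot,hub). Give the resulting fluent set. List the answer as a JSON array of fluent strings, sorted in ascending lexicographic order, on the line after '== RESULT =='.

Compute (G \ add) ∪ pre:
  G ∩ del = {}  (empty — regression defined)
  G \ add = {pkg_at(p2,portB), pkg_at(p5,portB), truck_at(t1,whs1), truck_at(t3,hub)} \ {truck_at(t3,hub)} = {pkg_at(p2,portB), pkg_at(p5,portB), truck_at(t1,whs1)}
  ∪ pre   = {pkg_at(p2,portB), pkg_at(p5,portB), truck_at(t1,whs1)} ∪ {truck_at(t3,depot)}
          = {pkg_at(p2,portB), pkg_at(p5,portB), truck_at(t1,whs1), truck_at(t3,depot)}

== RESULT ==
["pkg_at(p2,portB)", "pkg_at(p5,portB)", "truck_at(t1,whs1)", "truck_at(t3,depot)"]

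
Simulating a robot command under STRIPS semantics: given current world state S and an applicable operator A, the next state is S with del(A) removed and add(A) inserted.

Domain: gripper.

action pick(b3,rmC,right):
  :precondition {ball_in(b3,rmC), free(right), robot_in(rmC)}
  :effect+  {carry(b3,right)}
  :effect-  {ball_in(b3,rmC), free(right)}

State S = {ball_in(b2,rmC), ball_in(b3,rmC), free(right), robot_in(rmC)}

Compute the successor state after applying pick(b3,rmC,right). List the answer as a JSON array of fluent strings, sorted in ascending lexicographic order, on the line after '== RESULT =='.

Progress:
  pre ⊆ S: {ball_in(b3,rmC), free(right), robot_in(rmC)} ⊆ S  — applicable
  S \ del = {ball_in(b2,rmC), robot_in(rmC)}
  ∪ add   = {ball_in(b2,rmC), carry(b3,right), robot_in(rmC)}

== RESULT ==
["ball_in(b2,rmC)", "carry(b3,right)", "robot_in(rmC)"]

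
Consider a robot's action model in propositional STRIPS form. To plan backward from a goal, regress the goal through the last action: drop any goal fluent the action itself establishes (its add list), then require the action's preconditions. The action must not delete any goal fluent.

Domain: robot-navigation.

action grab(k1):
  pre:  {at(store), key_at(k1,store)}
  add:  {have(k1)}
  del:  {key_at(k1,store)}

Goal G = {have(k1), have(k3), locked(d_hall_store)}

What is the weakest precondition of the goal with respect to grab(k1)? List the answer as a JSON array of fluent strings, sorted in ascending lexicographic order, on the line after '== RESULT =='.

Compute (G \ add) ∪ pre:
  G ∩ del = {}  (empty — regression defined)
  G \ add = {have(k1), have(k3), locked(d_hall_store)} \ {have(k1)} = {have(k3), locked(d_hall_store)}
  ∪ pre   = {have(k3), locked(d_hall_store)} ∪ {at(store), key_at(k1,store)}
          = {at(store), have(k3), key_at(k1,store), locked(d_hall_store)}

== RESULT ==
["at(store)", "have(k3)", "key_at(k1,store)", "locked(d_hall_store)"]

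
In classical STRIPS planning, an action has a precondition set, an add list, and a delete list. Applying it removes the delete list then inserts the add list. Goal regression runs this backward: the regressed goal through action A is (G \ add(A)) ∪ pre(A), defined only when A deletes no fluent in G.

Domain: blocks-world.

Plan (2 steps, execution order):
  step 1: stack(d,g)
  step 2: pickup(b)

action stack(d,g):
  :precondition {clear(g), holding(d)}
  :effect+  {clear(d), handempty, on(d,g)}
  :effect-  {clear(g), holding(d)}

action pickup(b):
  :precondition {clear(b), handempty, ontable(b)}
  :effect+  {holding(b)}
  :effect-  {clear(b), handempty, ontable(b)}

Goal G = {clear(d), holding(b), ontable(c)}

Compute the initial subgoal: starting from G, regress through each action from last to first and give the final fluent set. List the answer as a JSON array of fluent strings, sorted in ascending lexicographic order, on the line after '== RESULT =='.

Work backward from the goal:
  through step 2 (pickup(b)): drop {holding(b)}, keep {clear(d), ontable(c)}, require {clear(b), handempty, ontable(b)}
    → {clear(b), clear(d), handempty, ontable(b), ontable(c)}
  through step 1 (stack(d,g)): drop {clear(d), handempty}, keep {clear(b), ontable(b), ontable(c)}, require {clear(g), holding(d)}
    → {clear(b), clear(g), holding(d), ontable(b), ontable(c)}

== RESULT ==
["clear(b)", "clear(g)", "holding(d)", "ontable(b)", "ontable(c)"]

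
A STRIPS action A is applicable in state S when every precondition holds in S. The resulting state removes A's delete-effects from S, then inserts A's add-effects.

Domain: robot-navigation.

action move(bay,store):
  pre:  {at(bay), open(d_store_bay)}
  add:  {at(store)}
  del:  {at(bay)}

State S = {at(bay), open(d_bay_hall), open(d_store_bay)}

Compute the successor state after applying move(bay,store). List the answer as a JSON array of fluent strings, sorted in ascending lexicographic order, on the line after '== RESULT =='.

Progress:
  pre ⊆ S: {at(bay), open(d_store_bay)} ⊆ S  — applicable
  S \ del = {open(d_bay_hall), open(d_store_bay)}
  ∪ add   = {at(store), open(d_bay_hall), open(d_store_bay)}

== RESULT ==
["at(store)", "open(d_bay_hall)", "open(d_store_bay)"]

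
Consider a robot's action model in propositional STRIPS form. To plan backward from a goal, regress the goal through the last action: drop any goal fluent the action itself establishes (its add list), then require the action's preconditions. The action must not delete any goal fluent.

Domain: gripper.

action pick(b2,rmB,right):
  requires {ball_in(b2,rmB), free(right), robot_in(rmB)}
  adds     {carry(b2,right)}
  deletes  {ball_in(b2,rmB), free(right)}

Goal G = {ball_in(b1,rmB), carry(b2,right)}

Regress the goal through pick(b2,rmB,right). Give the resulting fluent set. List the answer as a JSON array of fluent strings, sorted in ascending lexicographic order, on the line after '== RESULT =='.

Compute (G \ add) ∪ pre:
  G ∩ del = {}  (empty — regression defined)
  G \ add = {ball_in(b1,rmB), carry(b2,right)} \ {carry(b2,right)} = {ball_in(b1,rmB)}
  ∪ pre   = {ball_in(b1,rmB)} ∪ {ball_in(b2,rmB), free(right), robot_in(rmB)}
          = {ball_in(b1,rmB), ball_in(b2,rmB), free(right), robot_in(rmB)}

== RESULT ==
["ball_in(b1,rmB)", "ball_in(b2,rmB)", "free(right)", "robot_in(rmB)"]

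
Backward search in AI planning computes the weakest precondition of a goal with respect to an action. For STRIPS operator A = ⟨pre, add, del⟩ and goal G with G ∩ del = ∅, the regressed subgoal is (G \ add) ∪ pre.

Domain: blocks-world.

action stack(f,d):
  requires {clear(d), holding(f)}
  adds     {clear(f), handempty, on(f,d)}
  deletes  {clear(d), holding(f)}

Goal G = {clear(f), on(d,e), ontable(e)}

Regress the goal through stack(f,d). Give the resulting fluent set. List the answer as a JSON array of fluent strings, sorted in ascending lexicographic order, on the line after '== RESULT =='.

Regress:
  G ∩ del = {}  (empty — regression defined)
  G \ add = {clear(f), on(d,e), ontable(e)} \ {clear(f), handempty, on(f,d)} = {on(d,e), ontable(e)}
  ∪ pre   = {on(d,e), ontable(e)} ∪ {clear(d), holding(f)}
          = {clear(d), holding(f), on(d,e), ontable(e)}

== RESULT ==
["clear(d)", "holding(f)", "on(d,e)", "ontable(e)"]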